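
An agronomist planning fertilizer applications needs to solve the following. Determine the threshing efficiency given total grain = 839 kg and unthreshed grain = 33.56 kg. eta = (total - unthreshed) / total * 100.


eta = (total - unthreshed) / total * 100
    = (839 - 33.56) / 839 * 100
    = 805.44 / 839 * 100
    = 96%


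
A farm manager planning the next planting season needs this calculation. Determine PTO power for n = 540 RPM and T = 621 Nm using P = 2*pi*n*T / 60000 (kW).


P = 2*pi*n*T / 60000
  = 2*pi * 540 * 621 / 60000
  = 2107003.36 / 60000
  = 35.12 kW


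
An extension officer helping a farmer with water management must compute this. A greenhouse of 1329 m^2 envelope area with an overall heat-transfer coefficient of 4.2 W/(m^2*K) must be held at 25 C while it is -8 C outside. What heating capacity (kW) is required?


dT = 25 - (-8) = 33 K
Q = U * A * dT
  = 4.2 * 1329 * 33
  = 184199.40 W = 184.20 kW


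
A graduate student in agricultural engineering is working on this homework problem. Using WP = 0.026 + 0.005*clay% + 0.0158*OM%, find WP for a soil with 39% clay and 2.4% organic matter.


WP = 0.026 + 0.005*39 + 0.0158*2.4
   = 0.026 + 0.1950 + 0.0379
   = 0.2589


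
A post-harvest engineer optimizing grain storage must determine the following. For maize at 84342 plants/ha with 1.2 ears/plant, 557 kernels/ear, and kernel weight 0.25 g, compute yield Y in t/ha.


Y = density * ears * kernels * kw
  = 84342 * 1.2 * 557 * 0.25 g/ha
  = 14093548.20 g/ha
  = 14093.55 kg/ha = 14.09 t/ha


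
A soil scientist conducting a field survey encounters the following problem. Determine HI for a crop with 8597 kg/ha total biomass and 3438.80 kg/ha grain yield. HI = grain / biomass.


HI = grain_yield / biomass
   = 3438.80 / 8597
   = 0.40


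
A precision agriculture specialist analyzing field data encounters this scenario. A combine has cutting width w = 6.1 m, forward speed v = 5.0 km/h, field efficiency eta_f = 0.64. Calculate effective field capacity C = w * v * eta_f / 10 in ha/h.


C = w * v * eta_f / 10
  = 6.1 * 5.0 * 0.64 / 10
  = 19.52 / 10
  = 1.95 ha/h


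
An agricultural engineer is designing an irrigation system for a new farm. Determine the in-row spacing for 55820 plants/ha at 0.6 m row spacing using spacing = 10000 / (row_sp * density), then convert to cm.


spacing = 10000 / (row_sp * density)
        = 10000 / (0.6 * 55820)
        = 10000 / 33492
        = 0.29858 m = 29.86 cm


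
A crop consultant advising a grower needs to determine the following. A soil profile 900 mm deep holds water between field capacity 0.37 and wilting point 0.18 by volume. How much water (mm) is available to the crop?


AW = (FC - WP) * D
   = (0.37 - 0.18) * 900
   = 0.19 * 900
   = 171 mm


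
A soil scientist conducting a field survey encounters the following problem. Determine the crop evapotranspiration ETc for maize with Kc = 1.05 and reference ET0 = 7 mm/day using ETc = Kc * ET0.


ETc = Kc * ET0
    = 1.05 * 7
    = 7.35 mm/day


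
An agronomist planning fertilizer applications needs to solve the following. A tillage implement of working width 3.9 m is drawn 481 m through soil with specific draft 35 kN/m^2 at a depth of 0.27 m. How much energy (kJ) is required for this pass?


E = k * d * w * L
  = 35 * 0.27 * 3.9 * 481
  = 17727.26 kJ


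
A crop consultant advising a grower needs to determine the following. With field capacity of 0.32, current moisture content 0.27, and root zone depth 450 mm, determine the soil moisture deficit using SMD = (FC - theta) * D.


SMD = (FC - theta) * D
    = (0.32 - 0.27) * 450
    = 0.050 * 450
    = 22.50 mm


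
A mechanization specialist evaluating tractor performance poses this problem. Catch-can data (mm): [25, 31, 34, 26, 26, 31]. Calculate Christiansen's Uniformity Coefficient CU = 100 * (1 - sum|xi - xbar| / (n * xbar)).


xbar = 173 / 6 = 28.833
sum|xi - xbar| = 19
CU = 100 * (1 - 19 / (6 * 28.833))
   = 100 * (1 - 0.1098)
   = 89.02%


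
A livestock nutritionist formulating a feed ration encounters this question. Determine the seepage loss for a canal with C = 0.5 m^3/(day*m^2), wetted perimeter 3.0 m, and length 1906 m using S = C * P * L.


S = C * P * L
  = 0.5 * 3.0 * 1906
  = 2859 m^3/day


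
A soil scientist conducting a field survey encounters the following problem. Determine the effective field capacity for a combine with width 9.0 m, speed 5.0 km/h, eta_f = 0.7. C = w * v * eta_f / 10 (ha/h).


C = w * v * eta_f / 10
  = 9.0 * 5.0 * 0.7 / 10
  = 31.50 / 10
  = 3.15 ha/h


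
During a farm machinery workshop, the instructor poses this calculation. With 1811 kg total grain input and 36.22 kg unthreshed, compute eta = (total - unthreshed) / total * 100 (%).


eta = (total - unthreshed) / total * 100
    = (1811 - 36.22) / 1811 * 100
    = 1774.78 / 1811 * 100
    = 98%


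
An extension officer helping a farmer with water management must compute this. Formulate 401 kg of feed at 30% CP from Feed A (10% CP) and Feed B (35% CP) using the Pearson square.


parts_A = CP_b - target = 35 - 30 = 5
parts_B = target - CP_a = 30 - 10 = 20
total_parts = 5 + 20 = 25
Feed A = 401 * 5 / 25 = 80.20 kg
Feed B = 401 * 20 / 25 = 320.80 kg

80.20 kg


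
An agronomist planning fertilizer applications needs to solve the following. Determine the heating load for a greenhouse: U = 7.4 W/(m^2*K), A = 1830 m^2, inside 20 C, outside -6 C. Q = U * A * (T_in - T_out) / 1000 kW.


dT = 20 - (-6) = 26 K
Q = U * A * dT
  = 7.4 * 1830 * 26
  = 352092 W = 352.09 kW


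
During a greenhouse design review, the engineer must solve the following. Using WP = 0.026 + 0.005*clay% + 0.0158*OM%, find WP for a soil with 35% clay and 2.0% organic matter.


WP = 0.026 + 0.005*35 + 0.0158*2.0
   = 0.026 + 0.1750 + 0.0316
   = 0.2326


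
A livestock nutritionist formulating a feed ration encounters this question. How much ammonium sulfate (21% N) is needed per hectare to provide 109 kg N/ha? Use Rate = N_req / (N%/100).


Rate = N_required / (N_content / 100)
     = 109 / (21 / 100)
     = 109 / 0.21
     = 519.05 kg/ha


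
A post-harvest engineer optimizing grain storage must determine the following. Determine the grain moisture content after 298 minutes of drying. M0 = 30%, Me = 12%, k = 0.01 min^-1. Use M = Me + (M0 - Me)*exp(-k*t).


M = Me + (M0 - Me) * e^(-k*t)
  = 12 + (30 - 12) * e^(-0.01*298)
  = 12 + 18 * e^(-2.980)
  = 12 + 18 * 0.05079
  = 12 + 0.9143
  = 12.91%


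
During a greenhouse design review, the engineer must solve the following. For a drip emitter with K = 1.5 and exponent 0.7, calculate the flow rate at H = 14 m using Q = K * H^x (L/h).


Q = K * H^x
  = 1.5 * 14^0.7
  = 1.5 * 6.3429
  = 9.51 L/h


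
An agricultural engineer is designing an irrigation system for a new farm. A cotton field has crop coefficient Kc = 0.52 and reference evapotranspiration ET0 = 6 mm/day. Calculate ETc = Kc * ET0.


ETc = Kc * ET0
    = 0.52 * 6
    = 3.12 mm/day


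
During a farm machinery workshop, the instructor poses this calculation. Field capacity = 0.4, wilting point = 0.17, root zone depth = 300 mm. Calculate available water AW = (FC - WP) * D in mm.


AW = (FC - WP) * D
   = (0.4 - 0.17) * 300
   = 0.23 * 300
   = 69 mm


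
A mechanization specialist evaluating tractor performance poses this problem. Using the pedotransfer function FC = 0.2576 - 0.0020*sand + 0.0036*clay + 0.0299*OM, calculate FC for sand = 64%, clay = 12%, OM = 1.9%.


FC = 0.2576 - 0.0020*64 + 0.0036*12 + 0.0299*1.9
   = 0.2576 - 0.1280 + 0.0432 + 0.0568
   = 0.2296


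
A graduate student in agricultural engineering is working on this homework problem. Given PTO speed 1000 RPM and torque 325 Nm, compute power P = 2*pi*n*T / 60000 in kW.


P = 2*pi*n*T / 60000
  = 2*pi * 1000 * 325 / 60000
  = 2042035.22 / 60000
  = 34.03 kW


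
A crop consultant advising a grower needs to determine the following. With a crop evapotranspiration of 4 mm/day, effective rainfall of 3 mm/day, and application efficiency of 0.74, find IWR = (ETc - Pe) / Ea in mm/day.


IWR = (ETc - Pe) / Ea
    = (4 - 3) / 0.74
    = 1 / 0.74
    = 1.35 mm/day


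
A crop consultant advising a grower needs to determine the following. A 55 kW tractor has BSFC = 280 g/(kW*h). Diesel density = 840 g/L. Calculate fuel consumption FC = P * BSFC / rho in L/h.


FC = P * BSFC / rho_fuel
   = 55 * 280 / 840
   = 15400 / 840
   = 18.33 L/h


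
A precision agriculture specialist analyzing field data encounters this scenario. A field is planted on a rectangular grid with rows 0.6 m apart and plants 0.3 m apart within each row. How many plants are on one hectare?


D = 10000 / (row_sp * plant_sp)
  = 10000 / (0.6 * 0.3)
  = 10000 / 0.1800
  = 55555.56 plants/ha


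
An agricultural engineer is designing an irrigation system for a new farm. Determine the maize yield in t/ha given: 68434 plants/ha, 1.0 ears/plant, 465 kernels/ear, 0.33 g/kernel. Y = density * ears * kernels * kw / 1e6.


Y = density * ears * kernels * kw
  = 68434 * 1.0 * 465 * 0.33 g/ha
  = 10501197.30 g/ha
  = 10501.20 kg/ha = 10.50 t/ha


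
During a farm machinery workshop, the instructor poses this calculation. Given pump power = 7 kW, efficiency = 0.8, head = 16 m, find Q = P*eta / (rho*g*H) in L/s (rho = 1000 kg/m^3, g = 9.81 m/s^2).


Q = (P * 1000 * eta) / (rho * g * H)
  = (7 * 1000 * 0.8) / (1000 * 9.81 * 16)
  = 5600 / 156960
  = 0.03568 m^3/s = 35.68 L/s


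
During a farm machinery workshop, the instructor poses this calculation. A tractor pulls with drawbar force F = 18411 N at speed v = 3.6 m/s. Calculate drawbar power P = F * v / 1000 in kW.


P = F * v / 1000
  = 18411 * 3.6 / 1000
  = 66279.60 / 1000
  = 66.28 kW


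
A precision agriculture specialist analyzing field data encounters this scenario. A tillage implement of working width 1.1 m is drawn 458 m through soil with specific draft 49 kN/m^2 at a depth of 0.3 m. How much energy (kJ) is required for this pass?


E = k * d * w * L
  = 49 * 0.3 * 1.1 * 458
  = 7405.86 kJ


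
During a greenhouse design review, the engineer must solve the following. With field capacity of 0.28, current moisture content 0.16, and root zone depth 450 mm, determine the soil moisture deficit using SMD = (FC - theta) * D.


SMD = (FC - theta) * D
    = (0.28 - 0.16) * 450
    = 0.120 * 450
    = 54 mm


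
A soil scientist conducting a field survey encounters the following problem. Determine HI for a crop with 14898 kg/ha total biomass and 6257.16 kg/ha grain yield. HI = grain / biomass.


HI = grain_yield / biomass
   = 6257.16 / 14898
   = 0.42


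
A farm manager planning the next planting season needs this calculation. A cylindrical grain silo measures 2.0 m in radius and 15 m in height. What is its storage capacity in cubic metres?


V = pi * r^2 * h
  = pi * 2.0^2 * 15
  = pi * 4 * 15
  = 188.50 m^3


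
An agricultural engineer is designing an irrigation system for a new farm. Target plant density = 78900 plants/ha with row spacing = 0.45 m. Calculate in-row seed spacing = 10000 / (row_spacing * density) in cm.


spacing = 10000 / (row_sp * density)
        = 10000 / (0.45 * 78900)
        = 10000 / 35505
        = 0.28165 m = 28.17 cm


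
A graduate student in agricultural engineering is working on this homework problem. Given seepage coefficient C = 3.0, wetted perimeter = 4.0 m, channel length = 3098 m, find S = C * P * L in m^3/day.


S = C * P * L
  = 3.0 * 4.0 * 3098
  = 37176 m^3/day


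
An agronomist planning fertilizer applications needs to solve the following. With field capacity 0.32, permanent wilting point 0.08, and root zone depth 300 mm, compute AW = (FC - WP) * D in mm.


AW = (FC - WP) * D
   = (0.32 - 0.08) * 300
   = 0.24 * 300
   = 72 mm


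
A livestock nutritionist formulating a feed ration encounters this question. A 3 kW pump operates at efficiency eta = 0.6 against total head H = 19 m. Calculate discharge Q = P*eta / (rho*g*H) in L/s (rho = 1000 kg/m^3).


Q = (P * 1000 * eta) / (rho * g * H)
  = (3 * 1000 * 0.6) / (1000 * 9.81 * 19)
  = 1800 / 186390
  = 0.00966 m^3/s = 9.66 L/s


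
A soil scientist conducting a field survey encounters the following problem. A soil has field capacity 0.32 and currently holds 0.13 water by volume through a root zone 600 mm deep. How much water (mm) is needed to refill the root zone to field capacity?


SMD = (FC - theta) * D
    = (0.32 - 0.13) * 600
    = 0.190 * 600
    = 114 mm


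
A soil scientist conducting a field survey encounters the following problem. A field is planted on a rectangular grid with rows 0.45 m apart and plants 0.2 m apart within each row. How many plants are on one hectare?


D = 10000 / (row_sp * plant_sp)
  = 10000 / (0.45 * 0.2)
  = 10000 / 0.0900
  = 111111.11 plants/ha


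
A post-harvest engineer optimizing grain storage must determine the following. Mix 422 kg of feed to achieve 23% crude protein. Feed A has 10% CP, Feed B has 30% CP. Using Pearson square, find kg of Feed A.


parts_A = CP_b - target = 30 - 23 = 7
parts_B = target - CP_a = 23 - 10 = 13
total_parts = 7 + 13 = 20
Feed A = 422 * 7 / 20 = 147.70 kg
Feed B = 422 * 13 / 20 = 274.30 kg

147.70 kg


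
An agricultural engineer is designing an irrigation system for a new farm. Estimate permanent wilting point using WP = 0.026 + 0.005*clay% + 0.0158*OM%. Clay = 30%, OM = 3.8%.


WP = 0.026 + 0.005*30 + 0.0158*3.8
   = 0.026 + 0.1500 + 0.0600
   = 0.2360


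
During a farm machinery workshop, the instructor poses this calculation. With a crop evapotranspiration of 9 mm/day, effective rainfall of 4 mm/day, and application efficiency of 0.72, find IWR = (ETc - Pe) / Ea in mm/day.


IWR = (ETc - Pe) / Ea
    = (9 - 4) / 0.72
    = 5 / 0.72
    = 6.94 mm/day


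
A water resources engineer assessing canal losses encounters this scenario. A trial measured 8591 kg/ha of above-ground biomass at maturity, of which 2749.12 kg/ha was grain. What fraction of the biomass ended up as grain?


HI = grain_yield / biomass
   = 2749.12 / 8591
   = 0.32


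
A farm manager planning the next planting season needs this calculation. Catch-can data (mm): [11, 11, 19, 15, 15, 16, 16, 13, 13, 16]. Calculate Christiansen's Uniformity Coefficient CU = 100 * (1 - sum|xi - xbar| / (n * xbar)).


xbar = 145 / 10 = 14.500
sum|xi - xbar| = 20
CU = 100 * (1 - 20 / (10 * 14.500))
   = 100 * (1 - 0.1379)
   = 86.21%


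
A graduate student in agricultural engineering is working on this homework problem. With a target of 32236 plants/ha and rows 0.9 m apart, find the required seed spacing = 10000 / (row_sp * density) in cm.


spacing = 10000 / (row_sp * density)
        = 10000 / (0.9 * 32236)
        = 10000 / 29012.40
        = 0.34468 m = 34.47 cm


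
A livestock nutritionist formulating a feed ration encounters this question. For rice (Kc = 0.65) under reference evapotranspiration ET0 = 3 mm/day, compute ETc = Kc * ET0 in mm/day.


ETc = Kc * ET0
    = 0.65 * 3
    = 1.95 mm/day


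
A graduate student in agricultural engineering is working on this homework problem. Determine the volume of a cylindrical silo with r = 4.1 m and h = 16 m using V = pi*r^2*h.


V = pi * r^2 * h
  = pi * 4.1^2 * 16
  = pi * 16.81 * 16
  = 844.96 m^3


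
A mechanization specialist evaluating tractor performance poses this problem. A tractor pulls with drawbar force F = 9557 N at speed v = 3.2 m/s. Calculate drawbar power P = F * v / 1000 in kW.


P = F * v / 1000
  = 9557 * 3.2 / 1000
  = 30582.40 / 1000
  = 30.58 kW


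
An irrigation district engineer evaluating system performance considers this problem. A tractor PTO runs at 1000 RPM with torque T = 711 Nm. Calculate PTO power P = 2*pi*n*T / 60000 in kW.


P = 2*pi*n*T / 60000
  = 2*pi * 1000 * 711 / 60000
  = 4467344.75 / 60000
  = 74.46 kW


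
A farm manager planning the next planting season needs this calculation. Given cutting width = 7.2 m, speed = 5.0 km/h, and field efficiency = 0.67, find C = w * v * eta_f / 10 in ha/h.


C = w * v * eta_f / 10
  = 7.2 * 5.0 * 0.67 / 10
  = 24.12 / 10
  = 2.41 ha/h


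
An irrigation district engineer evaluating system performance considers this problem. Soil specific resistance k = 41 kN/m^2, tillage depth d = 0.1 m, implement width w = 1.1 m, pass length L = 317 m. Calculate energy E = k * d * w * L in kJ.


E = k * d * w * L
  = 41 * 0.1 * 1.1 * 317
  = 1429.67 kJ


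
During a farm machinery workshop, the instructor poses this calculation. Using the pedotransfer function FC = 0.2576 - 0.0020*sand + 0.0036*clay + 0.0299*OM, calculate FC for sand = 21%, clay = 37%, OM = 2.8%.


FC = 0.2576 - 0.0020*21 + 0.0036*37 + 0.0299*2.8
   = 0.2576 - 0.0420 + 0.1332 + 0.0837
   = 0.4325


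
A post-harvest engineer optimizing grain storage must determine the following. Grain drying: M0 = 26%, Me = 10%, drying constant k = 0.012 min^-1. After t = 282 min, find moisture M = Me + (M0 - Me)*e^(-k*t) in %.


M = Me + (M0 - Me) * e^(-k*t)
  = 10 + (26 - 10) * e^(-0.012*282)
  = 10 + 16 * e^(-3.384)
  = 10 + 16 * 0.03391
  = 10 + 0.5426
  = 10.54%


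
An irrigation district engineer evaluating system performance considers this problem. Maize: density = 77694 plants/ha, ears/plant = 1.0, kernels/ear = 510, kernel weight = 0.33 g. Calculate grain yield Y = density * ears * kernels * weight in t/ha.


Y = density * ears * kernels * kw
  = 77694 * 1.0 * 510 * 0.33 g/ha
  = 13075900.20 g/ha
  = 13075.90 kg/ha = 13.08 t/ha


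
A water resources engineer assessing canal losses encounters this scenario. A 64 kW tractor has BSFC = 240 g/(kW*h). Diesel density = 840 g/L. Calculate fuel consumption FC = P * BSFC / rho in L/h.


FC = P * BSFC / rho_fuel
   = 64 * 240 / 840
   = 15360 / 840
   = 18.29 L/h


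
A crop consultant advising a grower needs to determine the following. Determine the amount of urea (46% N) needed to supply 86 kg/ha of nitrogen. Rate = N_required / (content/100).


Rate = N_required / (N_content / 100)
     = 86 / (46 / 100)
     = 86 / 0.46
     = 186.96 kg/ha


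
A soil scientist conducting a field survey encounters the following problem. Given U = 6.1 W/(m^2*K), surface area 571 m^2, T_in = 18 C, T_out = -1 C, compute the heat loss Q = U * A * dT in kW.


dT = 18 - (-1) = 19 K
Q = U * A * dT
  = 6.1 * 571 * 19
  = 66178.90 W = 66.18 kW


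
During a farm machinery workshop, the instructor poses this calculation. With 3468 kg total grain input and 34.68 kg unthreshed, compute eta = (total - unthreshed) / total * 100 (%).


eta = (total - unthreshed) / total * 100
    = (3468 - 34.68) / 3468 * 100
    = 3433.32 / 3468 * 100
    = 99%


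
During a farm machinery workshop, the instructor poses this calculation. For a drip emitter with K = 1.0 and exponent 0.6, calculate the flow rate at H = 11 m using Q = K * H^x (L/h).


Q = K * H^x
  = 1.0 * 11^0.6
  = 1.0 * 4.2154
  = 4.22 L/h


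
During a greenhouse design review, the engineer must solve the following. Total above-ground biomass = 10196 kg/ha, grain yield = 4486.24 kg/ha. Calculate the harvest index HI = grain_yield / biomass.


HI = grain_yield / biomass
   = 4486.24 / 10196
   = 0.44


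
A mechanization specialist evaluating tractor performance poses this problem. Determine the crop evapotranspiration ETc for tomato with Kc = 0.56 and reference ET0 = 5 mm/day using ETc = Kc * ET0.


ETc = Kc * ET0
    = 0.56 * 5
    = 2.80 mm/day


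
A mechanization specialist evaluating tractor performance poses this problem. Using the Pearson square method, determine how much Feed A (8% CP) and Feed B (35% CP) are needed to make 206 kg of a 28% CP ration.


parts_A = CP_b - target = 35 - 28 = 7
parts_B = target - CP_a = 28 - 8 = 20
total_parts = 7 + 20 = 27
Feed A = 206 * 7 / 27 = 53.41 kg
Feed B = 206 * 20 / 27 = 152.59 kg

53.41 kg


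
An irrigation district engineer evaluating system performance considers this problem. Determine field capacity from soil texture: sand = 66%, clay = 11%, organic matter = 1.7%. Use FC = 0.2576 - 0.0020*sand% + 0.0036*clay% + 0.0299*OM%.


FC = 0.2576 - 0.0020*66 + 0.0036*11 + 0.0299*1.7
   = 0.2576 - 0.1320 + 0.0396 + 0.0508
   = 0.2160


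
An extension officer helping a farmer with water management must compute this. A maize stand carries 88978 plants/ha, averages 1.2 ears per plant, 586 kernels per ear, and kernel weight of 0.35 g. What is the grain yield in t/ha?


Y = density * ears * kernels * kw
  = 88978 * 1.2 * 586 * 0.35 g/ha
  = 21899265.36 g/ha
  = 21899.27 kg/ha = 21.90 t/ha


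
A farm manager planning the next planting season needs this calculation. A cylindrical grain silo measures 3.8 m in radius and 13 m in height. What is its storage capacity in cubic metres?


V = pi * r^2 * h
  = pi * 3.8^2 * 13
  = pi * 14.44 * 13
  = 589.74 m^3


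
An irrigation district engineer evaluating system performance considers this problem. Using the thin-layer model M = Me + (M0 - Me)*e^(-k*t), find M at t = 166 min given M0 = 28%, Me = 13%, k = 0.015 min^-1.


M = Me + (M0 - Me) * e^(-k*t)
  = 13 + (28 - 13) * e^(-0.015*166)
  = 13 + 15 * e^(-2.490)
  = 13 + 15 * 0.08291
  = 13 + 1.2436
  = 14.24%


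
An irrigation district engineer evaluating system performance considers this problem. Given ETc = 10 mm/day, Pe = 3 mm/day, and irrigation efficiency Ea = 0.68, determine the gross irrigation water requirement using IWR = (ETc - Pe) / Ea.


IWR = (ETc - Pe) / Ea
    = (10 - 3) / 0.68
    = 7 / 0.68
    = 10.29 mm/day


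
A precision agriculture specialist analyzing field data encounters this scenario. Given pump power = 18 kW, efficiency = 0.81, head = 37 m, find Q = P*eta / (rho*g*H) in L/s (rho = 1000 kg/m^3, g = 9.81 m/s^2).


Q = (P * 1000 * eta) / (rho * g * H)
  = (18 * 1000 * 0.81) / (1000 * 9.81 * 37)
  = 14580 / 362970
  = 0.04017 m^3/s = 40.17 L/s


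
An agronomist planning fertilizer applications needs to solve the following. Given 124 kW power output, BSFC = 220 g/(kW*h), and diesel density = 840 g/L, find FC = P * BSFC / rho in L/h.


FC = P * BSFC / rho_fuel
   = 124 * 220 / 840
   = 27280 / 840
   = 32.48 L/h


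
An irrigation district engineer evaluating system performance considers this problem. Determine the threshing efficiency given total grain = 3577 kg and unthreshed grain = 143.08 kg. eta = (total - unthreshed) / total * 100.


eta = (total - unthreshed) / total * 100
    = (3577 - 143.08) / 3577 * 100
    = 3433.92 / 3577 * 100
    = 96%


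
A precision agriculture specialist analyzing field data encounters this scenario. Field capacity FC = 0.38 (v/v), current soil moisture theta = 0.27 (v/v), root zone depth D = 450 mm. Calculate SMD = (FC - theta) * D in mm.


SMD = (FC - theta) * D
    = (0.38 - 0.27) * 450
    = 0.110 * 450
    = 49.50 mm


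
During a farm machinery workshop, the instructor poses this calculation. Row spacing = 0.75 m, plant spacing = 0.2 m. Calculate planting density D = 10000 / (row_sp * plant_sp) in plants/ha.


D = 10000 / (row_sp * plant_sp)
  = 10000 / (0.75 * 0.2)
  = 10000 / 0.1500
  = 66666.67 plants/ha


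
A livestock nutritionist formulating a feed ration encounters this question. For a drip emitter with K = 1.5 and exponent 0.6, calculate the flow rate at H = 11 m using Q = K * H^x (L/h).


Q = K * H^x
  = 1.5 * 11^0.6
  = 1.5 * 4.2154
  = 6.32 L/h


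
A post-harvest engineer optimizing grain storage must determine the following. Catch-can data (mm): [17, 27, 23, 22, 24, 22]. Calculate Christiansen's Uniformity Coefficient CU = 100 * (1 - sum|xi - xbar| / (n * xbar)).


xbar = 135 / 6 = 22.500
sum|xi - xbar| = 13
CU = 100 * (1 - 13 / (6 * 22.500))
   = 100 * (1 - 0.0963)
   = 90.37%


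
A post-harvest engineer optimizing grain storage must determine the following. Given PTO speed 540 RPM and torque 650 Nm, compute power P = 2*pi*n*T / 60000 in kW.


P = 2*pi*n*T / 60000
  = 2*pi * 540 * 650 / 60000
  = 2205398.04 / 60000
  = 36.76 kW


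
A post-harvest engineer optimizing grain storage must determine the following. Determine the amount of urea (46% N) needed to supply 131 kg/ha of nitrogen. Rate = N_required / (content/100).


Rate = N_required / (N_content / 100)
     = 131 / (46 / 100)
     = 131 / 0.46
     = 284.78 kg/ha


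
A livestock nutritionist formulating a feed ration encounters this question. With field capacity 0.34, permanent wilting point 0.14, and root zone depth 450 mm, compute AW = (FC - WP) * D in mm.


AW = (FC - WP) * D
   = (0.34 - 0.14) * 450
   = 0.20 * 450
   = 90 mm


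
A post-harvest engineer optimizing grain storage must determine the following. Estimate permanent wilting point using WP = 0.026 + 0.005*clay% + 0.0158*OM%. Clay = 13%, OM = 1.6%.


WP = 0.026 + 0.005*13 + 0.0158*1.6
   = 0.026 + 0.0650 + 0.0253
   = 0.1163


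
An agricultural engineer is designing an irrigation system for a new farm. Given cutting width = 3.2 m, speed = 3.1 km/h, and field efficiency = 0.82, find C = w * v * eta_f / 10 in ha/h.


C = w * v * eta_f / 10
  = 3.2 * 3.1 * 0.82 / 10
  = 8.13 / 10
  = 0.81 ha/h


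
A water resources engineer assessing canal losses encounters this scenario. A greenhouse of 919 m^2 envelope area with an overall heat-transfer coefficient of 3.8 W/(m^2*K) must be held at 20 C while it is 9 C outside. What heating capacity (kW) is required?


dT = 20 - (9) = 11 K
Q = U * A * dT
  = 3.8 * 919 * 11
  = 38414.20 W = 38.41 kW


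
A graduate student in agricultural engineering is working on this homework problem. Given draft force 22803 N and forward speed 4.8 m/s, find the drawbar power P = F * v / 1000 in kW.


P = F * v / 1000
  = 22803 * 4.8 / 1000
  = 109454.40 / 1000
  = 109.45 kW


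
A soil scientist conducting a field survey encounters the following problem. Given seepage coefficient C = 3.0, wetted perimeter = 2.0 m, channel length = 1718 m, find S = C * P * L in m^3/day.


S = C * P * L
  = 3.0 * 2.0 * 1718
  = 10308 m^3/day


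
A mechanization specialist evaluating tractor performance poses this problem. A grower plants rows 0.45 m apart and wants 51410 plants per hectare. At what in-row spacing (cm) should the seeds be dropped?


spacing = 10000 / (row_sp * density)
        = 10000 / (0.45 * 51410)
        = 10000 / 23134.50
        = 0.43225 m = 43.23 cm


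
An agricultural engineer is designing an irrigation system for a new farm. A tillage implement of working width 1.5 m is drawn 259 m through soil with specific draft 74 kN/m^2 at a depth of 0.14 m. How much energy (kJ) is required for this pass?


E = k * d * w * L
  = 74 * 0.14 * 1.5 * 259
  = 4024.86 kJ


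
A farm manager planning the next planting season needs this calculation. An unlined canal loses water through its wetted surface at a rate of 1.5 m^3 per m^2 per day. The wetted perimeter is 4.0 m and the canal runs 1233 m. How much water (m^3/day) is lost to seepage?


S = C * P * L
  = 1.5 * 4.0 * 1233
  = 7398 m^3/day


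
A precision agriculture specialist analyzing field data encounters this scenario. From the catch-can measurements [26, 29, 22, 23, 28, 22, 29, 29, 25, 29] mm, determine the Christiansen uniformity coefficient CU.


xbar = 262 / 10 = 26.200
sum|xi - xbar| = 26
CU = 100 * (1 - 26 / (10 * 26.200))
   = 100 * (1 - 0.0992)
   = 90.08%


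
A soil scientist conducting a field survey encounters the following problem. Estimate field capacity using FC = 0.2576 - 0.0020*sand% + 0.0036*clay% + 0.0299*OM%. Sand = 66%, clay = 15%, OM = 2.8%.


FC = 0.2576 - 0.0020*66 + 0.0036*15 + 0.0299*2.8
   = 0.2576 - 0.1320 + 0.0540 + 0.0837
   = 0.2633


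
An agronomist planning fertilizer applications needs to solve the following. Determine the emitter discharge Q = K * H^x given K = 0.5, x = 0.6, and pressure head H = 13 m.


Q = K * H^x
  = 0.5 * 13^0.6
  = 0.5 * 4.6598
  = 2.33 L/h


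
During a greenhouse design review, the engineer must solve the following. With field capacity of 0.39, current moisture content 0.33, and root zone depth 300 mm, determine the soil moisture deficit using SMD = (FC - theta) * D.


SMD = (FC - theta) * D
    = (0.39 - 0.33) * 300
    = 0.060 * 300
    = 18 mm


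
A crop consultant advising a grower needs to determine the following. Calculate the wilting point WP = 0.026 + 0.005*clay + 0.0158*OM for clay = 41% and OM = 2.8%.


WP = 0.026 + 0.005*41 + 0.0158*2.8
   = 0.026 + 0.2050 + 0.0442
   = 0.2752


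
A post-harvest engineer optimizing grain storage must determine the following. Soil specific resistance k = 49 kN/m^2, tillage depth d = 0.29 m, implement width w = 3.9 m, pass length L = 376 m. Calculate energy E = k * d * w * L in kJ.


E = k * d * w * L
  = 49 * 0.29 * 3.9 * 376
  = 20837.54 kJ


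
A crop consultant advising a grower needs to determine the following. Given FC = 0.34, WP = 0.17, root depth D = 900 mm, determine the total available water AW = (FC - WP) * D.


AW = (FC - WP) * D
   = (0.34 - 0.17) * 900
   = 0.17 * 900
   = 153 mm


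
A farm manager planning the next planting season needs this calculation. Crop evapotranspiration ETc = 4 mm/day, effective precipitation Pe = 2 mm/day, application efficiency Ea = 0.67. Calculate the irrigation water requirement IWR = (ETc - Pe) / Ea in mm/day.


IWR = (ETc - Pe) / Ea
    = (4 - 2) / 0.67
    = 2 / 0.67
    = 2.99 mm/day


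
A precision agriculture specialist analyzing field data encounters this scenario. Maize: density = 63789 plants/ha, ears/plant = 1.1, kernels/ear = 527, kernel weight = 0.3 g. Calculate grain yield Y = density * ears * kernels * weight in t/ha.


Y = density * ears * kernels * kw
  = 63789 * 1.1 * 527 * 0.3 g/ha
  = 11093544.99 g/ha
  = 11093.54 kg/ha = 11.09 t/ha


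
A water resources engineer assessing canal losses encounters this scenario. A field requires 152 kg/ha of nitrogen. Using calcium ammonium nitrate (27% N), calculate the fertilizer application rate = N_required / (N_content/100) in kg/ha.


Rate = N_required / (N_content / 100)
     = 152 / (27 / 100)
     = 152 / 0.27
     = 562.96 kg/ha


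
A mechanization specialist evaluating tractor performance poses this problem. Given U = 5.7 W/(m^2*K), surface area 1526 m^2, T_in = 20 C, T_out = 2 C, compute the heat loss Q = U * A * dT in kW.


dT = 20 - (2) = 18 K
Q = U * A * dT
  = 5.7 * 1526 * 18
  = 156567.60 W = 156.57 kW


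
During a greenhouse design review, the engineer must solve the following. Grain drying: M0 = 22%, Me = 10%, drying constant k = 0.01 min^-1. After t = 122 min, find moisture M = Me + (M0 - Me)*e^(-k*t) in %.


M = Me + (M0 - Me) * e^(-k*t)
  = 10 + (22 - 10) * e^(-0.01*122)
  = 10 + 12 * e^(-1.220)
  = 10 + 12 * 0.29523
  = 10 + 3.5428
  = 13.54%


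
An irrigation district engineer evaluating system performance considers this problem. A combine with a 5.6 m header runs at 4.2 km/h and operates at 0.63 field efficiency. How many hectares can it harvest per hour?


C = w * v * eta_f / 10
  = 5.6 * 4.2 * 0.63 / 10
  = 14.82 / 10
  = 1.48 ha/h


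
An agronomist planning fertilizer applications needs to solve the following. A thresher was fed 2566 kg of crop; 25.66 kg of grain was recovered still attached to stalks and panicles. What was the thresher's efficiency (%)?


eta = (total - unthreshed) / total * 100
    = (2566 - 25.66) / 2566 * 100
    = 2540.34 / 2566 * 100
    = 99%


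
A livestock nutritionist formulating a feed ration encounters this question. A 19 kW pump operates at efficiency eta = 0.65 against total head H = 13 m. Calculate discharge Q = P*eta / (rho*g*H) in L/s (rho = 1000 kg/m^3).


Q = (P * 1000 * eta) / (rho * g * H)
  = (19 * 1000 * 0.65) / (1000 * 9.81 * 13)
  = 12350 / 127530
  = 0.09684 m^3/s = 96.84 L/s


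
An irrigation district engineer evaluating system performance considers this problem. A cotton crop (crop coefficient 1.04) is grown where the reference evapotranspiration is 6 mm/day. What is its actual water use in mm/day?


ETc = Kc * ET0
    = 1.04 * 6
    = 6.24 mm/day


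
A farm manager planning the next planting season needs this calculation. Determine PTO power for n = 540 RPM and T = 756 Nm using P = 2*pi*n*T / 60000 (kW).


P = 2*pi*n*T / 60000
  = 2*pi * 540 * 756 / 60000
  = 2565047.57 / 60000
  = 42.75 kW


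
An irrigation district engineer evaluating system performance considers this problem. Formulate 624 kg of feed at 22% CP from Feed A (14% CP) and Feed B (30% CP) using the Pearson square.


parts_A = CP_b - target = 30 - 22 = 8
parts_B = target - CP_a = 22 - 14 = 8
total_parts = 8 + 8 = 16
Feed A = 624 * 8 / 16 = 312 kg
Feed B = 624 * 8 / 16 = 312 kg


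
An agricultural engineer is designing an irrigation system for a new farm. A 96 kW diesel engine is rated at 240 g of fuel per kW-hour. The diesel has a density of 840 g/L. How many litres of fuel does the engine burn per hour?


FC = P * BSFC / rho_fuel
   = 96 * 240 / 840
   = 23040 / 840
   = 27.43 L/h


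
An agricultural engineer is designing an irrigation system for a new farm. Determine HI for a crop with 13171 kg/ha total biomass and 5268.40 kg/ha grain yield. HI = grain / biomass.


HI = grain_yield / biomass
   = 5268.40 / 13171
   = 0.40


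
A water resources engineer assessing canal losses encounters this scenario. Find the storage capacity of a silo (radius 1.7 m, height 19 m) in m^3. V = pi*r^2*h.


V = pi * r^2 * h
  = pi * 1.7^2 * 19
  = pi * 2.89 * 19
  = 172.50 m^3


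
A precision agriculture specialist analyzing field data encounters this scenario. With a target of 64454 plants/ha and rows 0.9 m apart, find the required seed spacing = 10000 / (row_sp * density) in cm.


spacing = 10000 / (row_sp * density)
        = 10000 / (0.9 * 64454)
        = 10000 / 58008.60
        = 0.17239 m = 17.24 cm


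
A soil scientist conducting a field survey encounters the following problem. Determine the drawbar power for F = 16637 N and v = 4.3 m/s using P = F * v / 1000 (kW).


P = F * v / 1000
  = 16637 * 4.3 / 1000
  = 71539.10 / 1000
  = 71.54 kW


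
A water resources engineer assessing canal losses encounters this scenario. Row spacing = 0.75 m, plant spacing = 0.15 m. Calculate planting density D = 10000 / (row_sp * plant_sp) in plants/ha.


D = 10000 / (row_sp * plant_sp)
  = 10000 / (0.75 * 0.15)
  = 10000 / 0.1125
  = 88888.89 plants/ha


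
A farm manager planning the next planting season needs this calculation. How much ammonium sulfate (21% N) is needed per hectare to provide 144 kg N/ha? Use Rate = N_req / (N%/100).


Rate = N_required / (N_content / 100)
     = 144 / (21 / 100)
     = 144 / 0.21
     = 685.71 kg/ha


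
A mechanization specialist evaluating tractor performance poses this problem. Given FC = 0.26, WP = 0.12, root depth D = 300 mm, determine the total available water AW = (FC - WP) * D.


AW = (FC - WP) * D
   = (0.26 - 0.12) * 300
   = 0.14 * 300
   = 42 mm


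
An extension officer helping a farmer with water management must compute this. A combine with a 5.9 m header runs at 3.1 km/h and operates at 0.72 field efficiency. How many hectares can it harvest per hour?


C = w * v * eta_f / 10
  = 5.9 * 3.1 * 0.72 / 10
  = 13.17 / 10
  = 1.32 ha/h


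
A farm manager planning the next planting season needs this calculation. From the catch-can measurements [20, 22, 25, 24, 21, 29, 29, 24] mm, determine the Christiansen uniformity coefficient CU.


xbar = 194 / 8 = 24.250
sum|xi - xbar| = 20.500
CU = 100 * (1 - 20.500 / (8 * 24.250))
   = 100 * (1 - 0.1057)
   = 89.43%


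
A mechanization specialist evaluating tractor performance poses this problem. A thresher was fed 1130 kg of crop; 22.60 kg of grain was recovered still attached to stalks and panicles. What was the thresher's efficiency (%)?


eta = (total - unthreshed) / total * 100
    = (1130 - 22.60) / 1130 * 100
    = 1107.40 / 1130 * 100
    = 98%


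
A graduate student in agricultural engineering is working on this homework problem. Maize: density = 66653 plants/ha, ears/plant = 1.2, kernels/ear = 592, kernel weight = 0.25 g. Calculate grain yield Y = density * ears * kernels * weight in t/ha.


Y = density * ears * kernels * kw
  = 66653 * 1.2 * 592 * 0.25 g/ha
  = 11837572.80 g/ha
  = 11837.57 kg/ha = 11.84 t/ha


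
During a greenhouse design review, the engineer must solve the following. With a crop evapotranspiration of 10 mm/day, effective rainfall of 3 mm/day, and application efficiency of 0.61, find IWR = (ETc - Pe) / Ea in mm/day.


IWR = (ETc - Pe) / Ea
    = (10 - 3) / 0.61
    = 7 / 0.61
    = 11.48 mm/day


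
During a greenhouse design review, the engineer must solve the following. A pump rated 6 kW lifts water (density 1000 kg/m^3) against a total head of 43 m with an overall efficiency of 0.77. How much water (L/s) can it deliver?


Q = (P * 1000 * eta) / (rho * g * H)
  = (6 * 1000 * 0.77) / (1000 * 9.81 * 43)
  = 4620 / 421830
  = 0.01095 m^3/s = 10.95 L/s


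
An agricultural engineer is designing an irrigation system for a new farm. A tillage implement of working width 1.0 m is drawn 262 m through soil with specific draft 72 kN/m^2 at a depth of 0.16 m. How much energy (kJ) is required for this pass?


E = k * d * w * L
  = 72 * 0.16 * 1.0 * 262
  = 3018.24 kJ


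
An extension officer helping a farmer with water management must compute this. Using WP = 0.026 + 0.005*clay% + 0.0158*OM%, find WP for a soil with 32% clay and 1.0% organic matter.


WP = 0.026 + 0.005*32 + 0.0158*1.0
   = 0.026 + 0.1600 + 0.0158
   = 0.2018


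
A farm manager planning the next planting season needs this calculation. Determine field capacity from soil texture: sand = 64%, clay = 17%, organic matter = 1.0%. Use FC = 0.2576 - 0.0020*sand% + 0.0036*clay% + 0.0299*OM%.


FC = 0.2576 - 0.0020*64 + 0.0036*17 + 0.0299*1.0
   = 0.2576 - 0.1280 + 0.0612 + 0.0299
   = 0.2207


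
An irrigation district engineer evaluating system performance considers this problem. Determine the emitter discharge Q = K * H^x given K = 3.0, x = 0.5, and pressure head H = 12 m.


Q = K * H^x
  = 3.0 * 12^0.5
  = 3.0 * 3.4641
  = 10.39 L/h


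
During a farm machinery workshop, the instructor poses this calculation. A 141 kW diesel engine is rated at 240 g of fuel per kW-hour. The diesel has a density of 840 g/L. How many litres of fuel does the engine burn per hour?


FC = P * BSFC / rho_fuel
   = 141 * 240 / 840
   = 33840 / 840
   = 40.29 L/h


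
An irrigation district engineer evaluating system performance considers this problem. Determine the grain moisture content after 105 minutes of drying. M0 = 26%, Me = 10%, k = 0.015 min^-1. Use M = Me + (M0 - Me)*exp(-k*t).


M = Me + (M0 - Me) * e^(-k*t)
  = 10 + (26 - 10) * e^(-0.015*105)
  = 10 + 16 * e^(-1.575)
  = 10 + 16 * 0.20701
  = 10 + 3.3121
  = 13.31%


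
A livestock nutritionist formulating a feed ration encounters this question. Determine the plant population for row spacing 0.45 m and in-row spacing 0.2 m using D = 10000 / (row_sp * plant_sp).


D = 10000 / (row_sp * plant_sp)
  = 10000 / (0.45 * 0.2)
  = 10000 / 0.0900
  = 111111.11 plants/ha


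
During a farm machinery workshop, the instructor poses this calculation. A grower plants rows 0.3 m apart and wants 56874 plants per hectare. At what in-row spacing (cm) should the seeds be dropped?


spacing = 10000 / (row_sp * density)
        = 10000 / (0.3 * 56874)
        = 10000 / 17062.20
        = 0.58609 m = 58.61 cm


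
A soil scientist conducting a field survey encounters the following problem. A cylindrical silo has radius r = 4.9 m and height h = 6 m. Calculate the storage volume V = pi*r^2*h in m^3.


V = pi * r^2 * h
  = pi * 4.9^2 * 6
  = pi * 24.01 * 6
  = 452.58 m^3


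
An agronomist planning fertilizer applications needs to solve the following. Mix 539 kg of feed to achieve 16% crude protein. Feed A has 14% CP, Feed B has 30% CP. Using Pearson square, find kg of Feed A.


parts_A = CP_b - target = 30 - 16 = 14
parts_B = target - CP_a = 16 - 14 = 2
total_parts = 14 + 2 = 16
Feed A = 539 * 14 / 16 = 471.63 kg
Feed B = 539 * 2 / 16 = 67.38 kg

471.63 kg
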